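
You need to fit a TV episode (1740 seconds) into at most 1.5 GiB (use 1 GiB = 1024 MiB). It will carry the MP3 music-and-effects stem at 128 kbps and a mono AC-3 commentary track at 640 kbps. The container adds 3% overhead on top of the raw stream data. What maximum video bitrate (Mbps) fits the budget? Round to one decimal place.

Budget: 1.5 GiB = 12884.9 Mb.
Stream payload after overhead: 12884.9 / 1.03 = 12509.6 Mb.
Total bitrate budget: 12509.6 Mb / 1740 s = 7.189 Mbps.
Audio total: 128 + 640 = 768 kbps = 0.768 Mbps.
Video: 7.189 − 0.768 = 6.421 Mbps.

6.4 Mbps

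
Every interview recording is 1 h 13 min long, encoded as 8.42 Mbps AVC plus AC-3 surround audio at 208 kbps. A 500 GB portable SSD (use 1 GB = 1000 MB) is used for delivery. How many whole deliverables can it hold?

105

1 h 13 min = 73 min = 4380 s
Audio: 208 kbps = 0.208 Mbps.
Total bitrate: 8.628 Mbps.
Per item: 8.628 Mbps × 4380 s = 37,791 Mb = 4,724 MB.
Capacity: 500 GB = 4,000,000 Mb; 105.85 items → 105 complete.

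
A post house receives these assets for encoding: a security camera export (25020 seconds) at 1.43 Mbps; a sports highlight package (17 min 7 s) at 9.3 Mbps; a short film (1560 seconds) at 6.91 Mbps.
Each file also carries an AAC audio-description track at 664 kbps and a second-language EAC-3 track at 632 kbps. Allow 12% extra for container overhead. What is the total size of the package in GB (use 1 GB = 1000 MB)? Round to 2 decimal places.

12.86 GB

Audio total: 664 + 632 = 1296 kbps = 1.296 Mbps.
security camera export: 2.726 Mbps × 25020 s × 1.12 = 76389.1 Mb
sports highlight package: 10.596 Mbps × 1027 s × 1.12 = 12187.9 Mb
short film: 8.206 Mbps × 1560 s × 1.12 = 14337.5 Mb
Total: 102914.5 Mb = 12864.3 MB.
= 12.86 GB.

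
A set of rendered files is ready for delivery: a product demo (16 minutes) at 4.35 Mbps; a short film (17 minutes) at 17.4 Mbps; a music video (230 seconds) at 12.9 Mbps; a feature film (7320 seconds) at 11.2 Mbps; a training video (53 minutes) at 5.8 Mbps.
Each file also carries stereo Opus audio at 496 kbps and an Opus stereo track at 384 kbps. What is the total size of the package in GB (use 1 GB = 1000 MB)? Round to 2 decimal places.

17.06 GB

Audio total: 496 + 384 = 880 kbps = 0.880 Mbps.
product demo: 5.230 Mbps × 960 s = 5020.8 Mb
short film: 18.280 Mbps × 1020 s = 18645.6 Mb
music video: 13.780 Mbps × 230 s = 3169.4 Mb
feature film: 12.080 Mbps × 7320 s = 88425.6 Mb
training video: 6.680 Mbps × 3180 s = 21242.4 Mb
Total: 136503.8 Mb = 17063.0 MB.
= 17.06 GB.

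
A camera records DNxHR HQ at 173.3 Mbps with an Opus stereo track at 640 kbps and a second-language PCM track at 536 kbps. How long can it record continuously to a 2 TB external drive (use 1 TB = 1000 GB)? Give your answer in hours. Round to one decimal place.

Audio total: 640 + 536 = 1176 kbps = 1.176 Mbps.
Total bitrate: 173.3 + 1.176 = 174.476 Mbps.
Capacity: 2 TB = 16,000,000 Mb.
Recording time: 16,000,000 / 174.476 = 91,703 s ≈ 25.5 hours.

25.5 hours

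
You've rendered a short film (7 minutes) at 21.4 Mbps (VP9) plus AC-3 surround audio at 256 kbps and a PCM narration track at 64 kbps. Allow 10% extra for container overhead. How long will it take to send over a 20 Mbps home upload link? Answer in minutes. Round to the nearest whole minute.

8 minutes

7 min = 420 s
Audio total: 256 + 64 = 320 kbps = 0.320 Mbps.
Total bitrate: 21.720 Mbps.
File: 21.720 Mbps × 420 s = 9122.4 Mb.
With 10% container overhead: ×1.10. → 10034.6 Mb.
At 20 Mbps: 10034.6 / 20 = 501.7 s ≈ 8.36 minutes.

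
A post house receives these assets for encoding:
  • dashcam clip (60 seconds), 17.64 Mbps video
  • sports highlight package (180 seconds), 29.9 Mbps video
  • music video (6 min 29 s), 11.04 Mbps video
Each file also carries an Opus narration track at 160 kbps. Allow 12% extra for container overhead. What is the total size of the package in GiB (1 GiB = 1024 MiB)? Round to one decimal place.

Audio: 160 kbps = 0.160 Mbps.
dashcam clip: 17.800 Mbps × 60 s × 1.12 = 1196.2 Mb
sports highlight package: 30.060 Mbps × 180 s × 1.12 = 6060.1 Mb
music video: 11.200 Mbps × 389 s × 1.12 = 4879.6 Mb
Total: 12135.9 Mb = 1517.0 MB.
= 1.413 GiB.

1.4 GiB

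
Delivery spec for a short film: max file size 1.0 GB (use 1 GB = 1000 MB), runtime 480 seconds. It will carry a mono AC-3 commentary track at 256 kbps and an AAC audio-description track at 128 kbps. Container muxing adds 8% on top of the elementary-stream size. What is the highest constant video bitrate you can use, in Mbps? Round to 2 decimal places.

Budget: 1.0 GB = 8000.0 Mb.
Stream payload after overhead: 8000.0 / 1.08 = 7407.4 Mb.
Total bitrate budget: 7407.4 Mb / 480 s = 15.432 Mbps.
Audio total: 256 + 128 = 384 kbps = 0.384 Mbps.
Video: 15.432 − 0.384 = 15.048 Mbps.

15.05 Mbps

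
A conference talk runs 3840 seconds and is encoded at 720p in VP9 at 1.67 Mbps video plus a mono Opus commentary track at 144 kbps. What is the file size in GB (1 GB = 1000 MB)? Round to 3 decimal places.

Audio: 144 kbps = 0.144 Mbps.
Total bitrate: 1.67 + 0.144 = 1.814 Mbps.
Stream data: 1.814 Mbps × 3840 s = 6965.8 Mb.
6,966 Mb ÷ 8 = 870.7 MB → 0.8707 GB.

0.871 GB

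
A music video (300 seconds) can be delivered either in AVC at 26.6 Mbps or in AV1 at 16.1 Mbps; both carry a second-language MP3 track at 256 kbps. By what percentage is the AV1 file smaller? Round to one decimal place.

39.1%

Audio: 256 kbps = 0.256 Mbps.
AVC: 26.856 Mbps × 300 s = 8056.8 Mb = 1.007 GB.
AV1: 16.356 Mbps × 300 s = 4906.8 Mb = 0.613 GB.
Reduction: (1 − 0.613/1.007) × 100 = 39.10%.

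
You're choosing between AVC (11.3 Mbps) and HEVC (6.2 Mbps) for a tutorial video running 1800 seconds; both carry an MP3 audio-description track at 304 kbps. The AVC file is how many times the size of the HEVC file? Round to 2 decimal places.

1.78

Audio: 304 kbps = 0.304 Mbps.
AVC: 11.604 Mbps × 1800 s = 20887.2 Mb = 2.611 GB.
HEVC: 6.504 Mbps × 1800 s = 11707.2 Mb = 1.463 GB.
Ratio: 2.611 / 1.463 = 1.784.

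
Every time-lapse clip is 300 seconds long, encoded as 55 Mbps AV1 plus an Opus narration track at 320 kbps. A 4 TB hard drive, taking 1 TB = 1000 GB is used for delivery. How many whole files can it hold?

Audio: 320 kbps = 0.320 Mbps.
Total bitrate: 55.320 Mbps.
Per item: 55.320 Mbps × 300 s = 16,596 Mb = 2,074 MB.
Capacity: 4 TB = 32,000,000 Mb; 1928.18 items → 1928 complete.

1928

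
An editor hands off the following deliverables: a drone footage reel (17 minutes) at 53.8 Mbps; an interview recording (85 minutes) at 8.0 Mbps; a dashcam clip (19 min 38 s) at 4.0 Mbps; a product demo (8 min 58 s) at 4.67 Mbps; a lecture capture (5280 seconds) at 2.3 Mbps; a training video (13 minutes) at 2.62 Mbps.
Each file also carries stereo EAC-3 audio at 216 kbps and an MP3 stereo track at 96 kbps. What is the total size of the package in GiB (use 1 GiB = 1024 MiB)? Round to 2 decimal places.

Audio total: 216 + 96 = 312 kbps = 0.312 Mbps.
drone footage reel: 54.112 Mbps × 1020 s = 55194.2 Mb
interview recording: 8.312 Mbps × 5100 s = 42391.2 Mb
dashcam clip: 4.312 Mbps × 1178 s = 5079.5 Mb
product demo: 4.982 Mbps × 538 s = 2680.3 Mb
lecture capture: 2.612 Mbps × 5280 s = 13791.4 Mb
training video: 2.932 Mbps × 780 s = 2287.0 Mb
Total: 121423.6 Mb = 15178.0 MB.
= 14.14 GiB.

14.14 GiB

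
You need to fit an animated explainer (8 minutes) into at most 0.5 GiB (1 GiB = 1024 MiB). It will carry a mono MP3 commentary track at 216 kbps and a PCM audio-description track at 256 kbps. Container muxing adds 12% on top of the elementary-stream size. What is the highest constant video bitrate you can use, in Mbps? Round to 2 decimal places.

7.52 Mbps

Budget: 0.5 GiB = 4295.0 Mb.
Stream payload after overhead: 4295.0 / 1.12 = 3834.8 Mb.
8 min = 480 s
Total bitrate budget: 3834.8 Mb / 480 s = 7.989 Mbps.
Audio total: 216 + 256 = 472 kbps = 0.472 Mbps.
Video: 7.989 − 0.472 = 7.517 Mbps.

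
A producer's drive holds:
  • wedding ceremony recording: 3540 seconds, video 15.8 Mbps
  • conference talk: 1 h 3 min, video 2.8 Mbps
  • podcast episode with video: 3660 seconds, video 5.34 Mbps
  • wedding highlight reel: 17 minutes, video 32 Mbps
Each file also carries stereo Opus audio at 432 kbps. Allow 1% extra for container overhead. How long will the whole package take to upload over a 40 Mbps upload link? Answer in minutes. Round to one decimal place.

Audio: 432 kbps = 0.432 Mbps.
wedding ceremony recording: 16.232 Mbps × 3540 s × 1.01 = 58035.9 Mb
conference talk: 3.232 Mbps × 3780 s × 1.01 = 12339.1 Mb
podcast episode with video: 5.772 Mbps × 3660 s × 1.01 = 21336.8 Mb
wedding highlight reel: 32.432 Mbps × 1020 s × 1.01 = 33411.4 Mb
Total: 125123.2 Mb = 15640.4 MB.
At 40 Mbps: 125123.2 / 40 = 3128 s ≈ 52.1 minutes.

52.1 minutes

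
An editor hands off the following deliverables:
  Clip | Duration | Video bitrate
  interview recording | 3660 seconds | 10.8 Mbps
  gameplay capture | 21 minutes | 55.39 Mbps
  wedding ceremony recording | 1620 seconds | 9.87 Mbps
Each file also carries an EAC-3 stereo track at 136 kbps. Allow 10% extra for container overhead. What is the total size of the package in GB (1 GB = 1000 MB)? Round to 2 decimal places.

17.35 GB

Audio: 136 kbps = 0.136 Mbps.
interview recording: 10.936 Mbps × 3660 s × 1.10 = 44028.3 Mb
gameplay capture: 55.526 Mbps × 1260 s × 1.10 = 76959.0 Mb
wedding ceremony recording: 10.006 Mbps × 1620 s × 1.10 = 17830.7 Mb
Total: 138818.1 Mb = 17352.3 MB.
= 17.35 GB.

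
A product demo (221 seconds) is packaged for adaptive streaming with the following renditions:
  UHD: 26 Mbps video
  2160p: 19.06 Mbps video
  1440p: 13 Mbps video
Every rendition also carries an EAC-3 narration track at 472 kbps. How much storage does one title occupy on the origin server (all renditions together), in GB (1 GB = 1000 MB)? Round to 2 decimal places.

Audio: 472 kbps = 0.472 Mbps.
Sum of rendition bitrates: (26+0.472) + (19.06+0.472) + (13+0.472) = 59.476 Mbps.
× 221 s = 13,144 Mb = 1,643 MB = 1.643 GB.

1.64 GB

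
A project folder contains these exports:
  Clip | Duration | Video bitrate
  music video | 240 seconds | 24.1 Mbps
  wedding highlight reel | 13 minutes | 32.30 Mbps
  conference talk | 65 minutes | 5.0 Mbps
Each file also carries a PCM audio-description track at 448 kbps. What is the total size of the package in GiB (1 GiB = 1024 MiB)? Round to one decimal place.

Audio: 448 kbps = 0.448 Mbps.
music video: 24.548 Mbps × 240 s = 5891.5 Mb
wedding highlight reel: 32.748 Mbps × 780 s = 25543.4 Mb
conference talk: 5.448 Mbps × 3900 s = 21247.2 Mb
Total: 52682.2 Mb = 6585.3 MB.
= 6.133 GiB.

6.1 GiB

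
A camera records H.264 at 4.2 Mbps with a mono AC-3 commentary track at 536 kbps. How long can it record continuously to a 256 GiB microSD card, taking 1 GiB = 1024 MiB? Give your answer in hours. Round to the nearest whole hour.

Audio: 536 kbps = 0.536 Mbps.
Total bitrate: 4.2 + 0.536 = 4.736 Mbps.
Capacity: 256 GiB = 2,199,023 Mb.
Recording time: 2,199,023 / 4.736 = 464,321 s ≈ 129 hours.

129 hours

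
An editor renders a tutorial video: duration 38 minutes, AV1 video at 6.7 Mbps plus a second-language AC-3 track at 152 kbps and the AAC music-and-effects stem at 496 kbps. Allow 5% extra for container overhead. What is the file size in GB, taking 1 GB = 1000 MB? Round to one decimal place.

2.2 GB

38 min = 2280 s
Audio total: 152 + 496 = 648 kbps = 0.648 Mbps.
Total bitrate: 6.7 + 0.648 = 7.348 Mbps.
Stream data: 7.348 Mbps × 2280 s = 16753.4 Mb.
With 5% container overhead: ×1.05.
17,591 Mb ÷ 8 = 2,199 MB → 2.199 GB.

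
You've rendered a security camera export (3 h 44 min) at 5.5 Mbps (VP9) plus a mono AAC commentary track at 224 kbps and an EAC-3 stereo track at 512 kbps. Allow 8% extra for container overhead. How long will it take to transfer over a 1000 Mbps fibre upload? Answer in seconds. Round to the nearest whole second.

3 h 44 min = 224 min = 13440 s
Audio total: 224 + 512 = 736 kbps = 0.736 Mbps.
Total bitrate: 6.236 Mbps.
File: 6.236 Mbps × 13440 s = 83811.8 Mb.
With 8% container overhead: ×1.08. → 90516.8 Mb.
At 1000 Mbps: 90516.8 / 1000 = 90.5 s ≈ 90.5 seconds.

91 seconds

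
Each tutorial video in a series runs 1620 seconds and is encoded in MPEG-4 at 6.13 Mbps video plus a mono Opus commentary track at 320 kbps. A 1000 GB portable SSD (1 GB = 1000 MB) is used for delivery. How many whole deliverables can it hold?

765

Audio: 320 kbps = 0.320 Mbps.
Total bitrate: 6.450 Mbps.
Per item: 6.450 Mbps × 1620 s = 10,449 Mb = 1,306 MB.
Capacity: 1000 GB = 8,000,000 Mb; 765.62 items → 765 complete.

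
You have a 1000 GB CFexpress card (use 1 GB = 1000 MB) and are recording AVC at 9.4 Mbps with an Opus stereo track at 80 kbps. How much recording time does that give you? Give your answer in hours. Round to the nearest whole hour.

234 hours

Audio: 80 kbps = 0.080 Mbps.
Total bitrate: 9.4 + 0.080 = 9.480 Mbps.
Capacity: 1000 GB = 8,000,000 Mb.
Recording time: 8,000,000 / 9.480 = 843,882 s ≈ 234 hours.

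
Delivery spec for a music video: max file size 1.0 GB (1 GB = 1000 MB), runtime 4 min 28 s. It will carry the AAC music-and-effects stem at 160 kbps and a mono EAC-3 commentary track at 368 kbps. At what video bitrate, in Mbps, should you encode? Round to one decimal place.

29.3 Mbps

Budget: 1.0 GB = 8000.0 Mb.
4 min 28 s = 268 s
Total bitrate budget: 8000.0 Mb / 268 s = 29.851 Mbps.
Audio total: 160 + 368 = 528 kbps = 0.528 Mbps.
Video: 29.851 − 0.528 = 29.323 Mbps.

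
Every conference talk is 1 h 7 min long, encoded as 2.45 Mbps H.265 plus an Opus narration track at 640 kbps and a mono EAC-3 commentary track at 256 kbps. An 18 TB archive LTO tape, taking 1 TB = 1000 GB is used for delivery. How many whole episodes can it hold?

10705

1 h 7 min = 67 min = 4020 s
Audio total: 640 + 256 = 896 kbps = 0.896 Mbps.
Total bitrate: 3.346 Mbps.
Per item: 3.346 Mbps × 4020 s = 13,451 Mb = 1,681 MB.
Capacity: 18 TB = 144,000,000 Mb; 10705.59 items → 10705 complete.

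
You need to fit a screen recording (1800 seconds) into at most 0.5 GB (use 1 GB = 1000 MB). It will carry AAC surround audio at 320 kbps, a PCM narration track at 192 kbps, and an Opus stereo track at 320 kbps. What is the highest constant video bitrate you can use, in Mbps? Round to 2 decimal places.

Budget: 0.5 GB = 4000.0 Mb.
Total bitrate budget: 4000.0 Mb / 1800 s = 2.222 Mbps.
Audio total: 320 + 192 + 320 = 832 kbps = 0.832 Mbps.
Video: 2.222 − 0.832 = 1.390 Mbps.

1.39 Mbps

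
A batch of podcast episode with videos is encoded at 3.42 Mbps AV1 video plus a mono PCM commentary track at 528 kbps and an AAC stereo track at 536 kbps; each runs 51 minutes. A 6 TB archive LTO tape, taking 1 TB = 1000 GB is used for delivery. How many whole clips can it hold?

51 min = 3060 s
Audio total: 528 + 536 = 1064 kbps = 1.064 Mbps.
Total bitrate: 4.484 Mbps.
Per item: 4.484 Mbps × 3060 s = 13,721 Mb = 1,715 MB.
Capacity: 6 TB = 48,000,000 Mb; 3498.28 items → 3498 complete.

3498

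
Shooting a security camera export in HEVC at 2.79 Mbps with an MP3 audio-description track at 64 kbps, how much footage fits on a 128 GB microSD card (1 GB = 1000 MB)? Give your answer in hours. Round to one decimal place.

Audio: 64 kbps = 0.064 Mbps.
Total bitrate: 2.79 + 0.064 = 2.854 Mbps.
Capacity: 128 GB = 1,024,000 Mb.
Recording time: 1,024,000 / 2.854 = 358,795 s ≈ 99.7 hours.

99.7 hours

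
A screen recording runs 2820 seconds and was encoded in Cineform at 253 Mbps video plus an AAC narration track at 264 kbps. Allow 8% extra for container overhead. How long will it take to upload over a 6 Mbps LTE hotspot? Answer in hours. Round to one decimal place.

Audio: 264 kbps = 0.264 Mbps.
Total bitrate: 253.264 Mbps.
File: 253.264 Mbps × 2820 s = 714204.5 Mb.
With 8% container overhead: ×1.08. → 771340.8 Mb.
At 6 Mbps: 771340.8 / 6 = 128556.8 s ≈ 35.7 hours.

35.7 hours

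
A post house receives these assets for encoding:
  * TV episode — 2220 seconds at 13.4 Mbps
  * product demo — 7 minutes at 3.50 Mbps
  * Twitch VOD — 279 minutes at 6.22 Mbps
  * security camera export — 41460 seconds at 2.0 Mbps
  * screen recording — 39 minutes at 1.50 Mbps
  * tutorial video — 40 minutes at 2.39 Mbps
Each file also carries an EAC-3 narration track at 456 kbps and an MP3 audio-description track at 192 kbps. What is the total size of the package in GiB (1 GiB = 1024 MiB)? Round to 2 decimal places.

Audio total: 456 + 192 = 648 kbps = 0.648 Mbps.
TV episode: 14.048 Mbps × 2220 s = 31186.6 Mb
product demo: 4.148 Mbps × 420 s = 1742.2 Mb
Twitch VOD: 6.868 Mbps × 16740 s = 114970.3 Mb
security camera export: 2.648 Mbps × 41460 s = 109786.1 Mb
screen recording: 2.148 Mbps × 2340 s = 5026.3 Mb
tutorial video: 3.038 Mbps × 2400 s = 7291.2 Mb
Total: 270002.6 Mb = 33750.3 MB.
= 31.43 GiB.

31.43 GiB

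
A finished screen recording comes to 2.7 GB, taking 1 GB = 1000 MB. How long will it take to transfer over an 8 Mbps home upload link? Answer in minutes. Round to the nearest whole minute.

45 minutes

File: 2.7 GB = 21600.0 Mb.
At 8 Mbps: 21600.0 / 8 = 2700.0 s ≈ 45 minutes.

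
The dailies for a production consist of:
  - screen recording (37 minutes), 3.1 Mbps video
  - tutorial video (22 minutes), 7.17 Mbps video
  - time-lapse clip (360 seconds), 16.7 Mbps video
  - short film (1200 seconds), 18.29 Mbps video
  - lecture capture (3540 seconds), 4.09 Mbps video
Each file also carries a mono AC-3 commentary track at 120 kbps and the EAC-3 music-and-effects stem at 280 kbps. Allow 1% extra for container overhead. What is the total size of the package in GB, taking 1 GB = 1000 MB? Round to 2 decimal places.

7.86 GB

Audio total: 120 + 280 = 400 kbps = 0.400 Mbps.
screen recording: 3.500 Mbps × 2220 s × 1.01 = 7847.7 Mb
tutorial video: 7.570 Mbps × 1320 s × 1.01 = 10092.3 Mb
time-lapse clip: 17.100 Mbps × 360 s × 1.01 = 6217.6 Mb
short film: 18.690 Mbps × 1200 s × 1.01 = 22652.3 Mb
lecture capture: 4.490 Mbps × 3540 s × 1.01 = 16053.5 Mb
Total: 62863.4 Mb = 7857.9 MB.
= 7.858 GB.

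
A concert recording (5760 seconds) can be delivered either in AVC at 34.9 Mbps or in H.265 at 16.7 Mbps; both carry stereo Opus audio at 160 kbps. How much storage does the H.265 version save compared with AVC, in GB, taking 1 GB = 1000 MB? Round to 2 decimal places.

13.10 GB

Audio: 160 kbps = 0.160 Mbps.
AVC: 35.060 Mbps × 5760 s = 201945.6 Mb = 25.243 GB.
H.265: 16.860 Mbps × 5760 s = 97113.6 Mb = 12.139 GB.
Saving: 25.243 − 12.139 = 13.104 GB.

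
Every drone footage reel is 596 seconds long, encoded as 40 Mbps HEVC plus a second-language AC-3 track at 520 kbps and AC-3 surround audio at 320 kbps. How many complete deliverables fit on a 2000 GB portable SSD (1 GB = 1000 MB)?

Audio total: 520 + 320 = 840 kbps = 0.840 Mbps.
Total bitrate: 40.840 Mbps.
Per item: 40.840 Mbps × 596 s = 24,341 Mb = 3,043 MB.
Capacity: 2000 GB = 16,000,000 Mb; 657.34 items → 657 complete.

657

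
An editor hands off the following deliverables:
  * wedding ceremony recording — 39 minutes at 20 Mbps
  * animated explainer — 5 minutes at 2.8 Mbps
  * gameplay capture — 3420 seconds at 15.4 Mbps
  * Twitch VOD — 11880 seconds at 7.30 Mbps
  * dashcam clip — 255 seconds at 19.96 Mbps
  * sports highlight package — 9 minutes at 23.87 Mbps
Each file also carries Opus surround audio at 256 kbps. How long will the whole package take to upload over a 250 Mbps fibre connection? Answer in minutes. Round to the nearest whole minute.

14 minutes

Audio: 256 kbps = 0.256 Mbps.
wedding ceremony recording: 20.256 Mbps × 2340 s = 47399.0 Mb
animated explainer: 3.056 Mbps × 300 s = 916.8 Mb
gameplay capture: 15.656 Mbps × 3420 s = 53543.5 Mb
Twitch VOD: 7.556 Mbps × 11880 s = 89765.3 Mb
dashcam clip: 20.216 Mbps × 255 s = 5155.1 Mb
sports highlight package: 24.126 Mbps × 540 s = 13028.0 Mb
Total: 209807.8 Mb = 26226.0 MB.
At 250 Mbps: 209807.8 / 250 = 839 s ≈ 14 minutes.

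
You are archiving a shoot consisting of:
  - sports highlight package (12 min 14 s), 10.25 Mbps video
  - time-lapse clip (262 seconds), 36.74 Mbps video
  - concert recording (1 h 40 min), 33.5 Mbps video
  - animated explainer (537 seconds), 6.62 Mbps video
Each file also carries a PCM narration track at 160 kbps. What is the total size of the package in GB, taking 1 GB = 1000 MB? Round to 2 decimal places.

Audio: 160 kbps = 0.160 Mbps.
sports highlight package: 10.410 Mbps × 734 s = 7640.9 Mb
time-lapse clip: 36.900 Mbps × 262 s = 9667.8 Mb
concert recording: 33.660 Mbps × 6000 s = 201960.0 Mb
animated explainer: 6.780 Mbps × 537 s = 3640.9 Mb
Total: 222909.6 Mb = 27863.7 MB.
= 27.86 GB.

27.86 GB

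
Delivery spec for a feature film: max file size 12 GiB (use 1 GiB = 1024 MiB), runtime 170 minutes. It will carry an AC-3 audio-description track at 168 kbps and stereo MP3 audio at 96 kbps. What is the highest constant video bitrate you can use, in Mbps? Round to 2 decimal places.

Budget: 12 GiB = 103079.2 Mb.
170 min = 10200 s
Total bitrate budget: 103079.2 Mb / 10200 s = 10.106 Mbps.
Audio total: 168 + 96 = 264 kbps = 0.264 Mbps.
Video: 10.106 − 0.264 = 9.842 Mbps.

9.84 Mbps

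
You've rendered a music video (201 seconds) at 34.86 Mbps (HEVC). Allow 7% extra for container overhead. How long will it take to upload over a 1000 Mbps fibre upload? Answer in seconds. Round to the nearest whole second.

File: 34.860 Mbps × 201 s = 7006.9 Mb.
With 7% container overhead: ×1.07. → 7497.3 Mb.
At 1000 Mbps: 7497.3 / 1000 = 7.5 s ≈ 7.5 seconds.

7 seconds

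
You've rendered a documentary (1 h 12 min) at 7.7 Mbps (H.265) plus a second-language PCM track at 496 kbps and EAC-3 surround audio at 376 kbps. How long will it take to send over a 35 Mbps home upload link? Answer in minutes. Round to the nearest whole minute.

1 h 12 min = 72 min = 4320 s
Audio total: 496 + 376 = 872 kbps = 0.872 Mbps.
Total bitrate: 8.572 Mbps.
File: 8.572 Mbps × 4320 s = 37031.0 Mb.
At 35 Mbps: 37031.0 / 35 = 1058.0 s ≈ 17.6 minutes.

18 minutes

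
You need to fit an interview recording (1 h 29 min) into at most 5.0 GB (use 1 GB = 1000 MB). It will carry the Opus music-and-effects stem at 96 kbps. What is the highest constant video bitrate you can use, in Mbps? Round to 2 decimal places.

7.39 Mbps

Budget: 5.0 GB = 40000.0 Mb.
1 h 29 min = 89 min = 5340 s
Total bitrate budget: 40000.0 Mb / 5340 s = 7.491 Mbps.
Audio: 96 kbps = 0.096 Mbps.
Video: 7.491 − 0.096 = 7.395 Mbps.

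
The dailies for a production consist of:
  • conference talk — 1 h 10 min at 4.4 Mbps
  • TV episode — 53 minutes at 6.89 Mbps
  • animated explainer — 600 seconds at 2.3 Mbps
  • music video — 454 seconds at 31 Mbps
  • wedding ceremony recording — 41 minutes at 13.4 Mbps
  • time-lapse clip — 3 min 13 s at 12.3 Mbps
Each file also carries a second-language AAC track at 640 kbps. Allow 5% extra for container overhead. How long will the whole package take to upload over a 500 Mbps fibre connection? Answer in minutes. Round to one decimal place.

Audio: 640 kbps = 0.640 Mbps.
conference talk: 5.040 Mbps × 4200 s × 1.05 = 22226.4 Mb
TV episode: 7.530 Mbps × 3180 s × 1.05 = 25142.7 Mb
animated explainer: 2.940 Mbps × 600 s × 1.05 = 1852.2 Mb
music video: 31.640 Mbps × 454 s × 1.05 = 15082.8 Mb
wedding ceremony recording: 14.040 Mbps × 2460 s × 1.05 = 36265.3 Mb
time-lapse clip: 12.940 Mbps × 193 s × 1.05 = 2622.3 Mb
Total: 103191.7 Mb = 12899.0 MB.
At 500 Mbps: 103191.7 / 500 = 206 s ≈ 3.44 minutes.

3.4 minutes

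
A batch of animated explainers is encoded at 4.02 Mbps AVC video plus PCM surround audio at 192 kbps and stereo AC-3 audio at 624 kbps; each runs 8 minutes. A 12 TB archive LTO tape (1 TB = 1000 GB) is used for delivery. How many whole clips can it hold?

41356

8 min = 480 s
Audio total: 192 + 624 = 816 kbps = 0.816 Mbps.
Total bitrate: 4.836 Mbps.
Per item: 4.836 Mbps × 480 s = 2,321 Mb = 290.2 MB.
Capacity: 12 TB = 96,000,000 Mb; 41356.49 items → 41356 complete.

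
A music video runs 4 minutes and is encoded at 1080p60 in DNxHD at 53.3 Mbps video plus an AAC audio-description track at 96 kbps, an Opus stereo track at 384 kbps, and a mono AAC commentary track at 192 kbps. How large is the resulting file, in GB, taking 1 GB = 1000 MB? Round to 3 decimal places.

4 min = 240 s
Audio total: 96 + 384 + 192 = 672 kbps = 0.672 Mbps.
Total bitrate: 53.3 + 0.672 = 53.972 Mbps.
Stream data: 53.972 Mbps × 240 s = 12953.3 Mb.
12,953 Mb ÷ 8 = 1,619 MB → 1.619 GB.

1.619 GB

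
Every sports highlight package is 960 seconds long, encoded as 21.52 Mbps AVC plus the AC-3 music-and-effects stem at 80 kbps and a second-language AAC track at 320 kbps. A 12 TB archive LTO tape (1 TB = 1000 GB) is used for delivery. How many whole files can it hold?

4562

Audio total: 80 + 320 = 400 kbps = 0.400 Mbps.
Total bitrate: 21.920 Mbps.
Per item: 21.920 Mbps × 960 s = 21,043 Mb = 2,630 MB.
Capacity: 12 TB = 96,000,000 Mb; 4562.04 items → 4562 complete.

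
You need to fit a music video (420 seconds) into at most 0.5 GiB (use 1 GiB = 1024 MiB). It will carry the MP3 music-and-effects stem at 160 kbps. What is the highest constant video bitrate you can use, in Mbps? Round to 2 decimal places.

Budget: 0.5 GiB = 4295.0 Mb.
Total bitrate budget: 4295.0 Mb / 420 s = 10.226 Mbps.
Audio: 160 kbps = 0.160 Mbps.
Video: 10.226 − 0.160 = 10.066 Mbps.

10.07 Mbps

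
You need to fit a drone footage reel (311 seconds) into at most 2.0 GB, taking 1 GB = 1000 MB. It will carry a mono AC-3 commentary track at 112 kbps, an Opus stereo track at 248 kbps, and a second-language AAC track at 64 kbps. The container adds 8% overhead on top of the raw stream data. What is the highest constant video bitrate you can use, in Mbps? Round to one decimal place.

Budget: 2.0 GB = 16000.0 Mb.
Stream payload after overhead: 16000.0 / 1.08 = 14814.8 Mb.
Total bitrate budget: 14814.8 Mb / 311 s = 47.636 Mbps.
Audio total: 112 + 248 + 64 = 424 kbps = 0.424 Mbps.
Video: 47.636 − 0.424 = 47.212 Mbps.

47.2 Mbps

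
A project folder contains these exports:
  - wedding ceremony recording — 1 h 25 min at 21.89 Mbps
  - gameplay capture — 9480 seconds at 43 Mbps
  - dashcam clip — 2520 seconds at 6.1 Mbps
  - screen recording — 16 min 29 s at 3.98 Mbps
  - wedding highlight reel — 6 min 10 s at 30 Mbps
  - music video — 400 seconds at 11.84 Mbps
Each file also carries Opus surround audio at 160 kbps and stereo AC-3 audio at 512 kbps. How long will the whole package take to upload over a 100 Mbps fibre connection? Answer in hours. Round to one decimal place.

1.6 hours

Audio total: 160 + 512 = 672 kbps = 0.672 Mbps.
wedding ceremony recording: 22.562 Mbps × 5100 s = 115066.2 Mb
gameplay capture: 43.672 Mbps × 9480 s = 414010.6 Mb
dashcam clip: 6.772 Mbps × 2520 s = 17065.4 Mb
screen recording: 4.652 Mbps × 989 s = 4600.8 Mb
wedding highlight reel: 30.672 Mbps × 370 s = 11348.6 Mb
music video: 12.512 Mbps × 400 s = 5004.8 Mb
Total: 567096.5 Mb = 70887.1 MB.
At 100 Mbps: 567096.5 / 100 = 5671 s ≈ 1.58 hours.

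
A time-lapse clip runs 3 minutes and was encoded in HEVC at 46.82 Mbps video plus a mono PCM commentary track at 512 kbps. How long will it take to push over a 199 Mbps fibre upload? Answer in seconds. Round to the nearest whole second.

3 min = 180 s
Audio: 512 kbps = 0.512 Mbps.
Total bitrate: 47.332 Mbps.
File: 47.332 Mbps × 180 s = 8519.8 Mb.
At 199 Mbps: 8519.8 / 199 = 42.8 s ≈ 42.8 seconds.

43 seconds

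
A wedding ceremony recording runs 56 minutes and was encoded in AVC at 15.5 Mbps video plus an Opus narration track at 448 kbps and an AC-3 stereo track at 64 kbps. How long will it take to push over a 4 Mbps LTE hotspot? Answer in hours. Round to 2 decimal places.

3.74 hours

56 min = 3360 s
Audio total: 448 + 64 = 512 kbps = 0.512 Mbps.
Total bitrate: 16.012 Mbps.
File: 16.012 Mbps × 3360 s = 53800.3 Mb.
At 4 Mbps: 53800.3 / 4 = 13450.1 s ≈ 3.74 hours.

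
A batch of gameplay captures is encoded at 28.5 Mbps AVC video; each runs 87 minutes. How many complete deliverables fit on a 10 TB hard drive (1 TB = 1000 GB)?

537

87 min = 5220 s
Per item: 28.500 Mbps × 5220 s = 148,770 Mb = 18,596 MB.
Capacity: 10 TB = 80,000,000 Mb; 537.74 items → 537 complete.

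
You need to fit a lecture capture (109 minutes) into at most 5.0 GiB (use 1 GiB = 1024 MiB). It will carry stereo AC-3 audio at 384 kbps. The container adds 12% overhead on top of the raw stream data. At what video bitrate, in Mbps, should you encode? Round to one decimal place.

Budget: 5.0 GiB = 42949.7 Mb.
Stream payload after overhead: 42949.7 / 1.12 = 38347.9 Mb.
109 min = 6540 s
Total bitrate budget: 38347.9 Mb / 6540 s = 5.864 Mbps.
Audio: 384 kbps = 0.384 Mbps.
Video: 5.864 − 0.384 = 5.480 Mbps.

5.5 Mbps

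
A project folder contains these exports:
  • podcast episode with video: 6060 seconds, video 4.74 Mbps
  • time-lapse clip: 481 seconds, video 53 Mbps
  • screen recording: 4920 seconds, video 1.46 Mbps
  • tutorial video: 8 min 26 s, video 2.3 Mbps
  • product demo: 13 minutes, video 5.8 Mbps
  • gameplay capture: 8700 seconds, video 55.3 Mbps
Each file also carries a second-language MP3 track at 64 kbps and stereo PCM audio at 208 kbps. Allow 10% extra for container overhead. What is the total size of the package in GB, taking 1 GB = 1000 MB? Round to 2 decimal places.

76.18 GB

Audio total: 64 + 208 = 272 kbps = 0.272 Mbps.
podcast episode with video: 5.012 Mbps × 6060 s × 1.10 = 33410.0 Mb
time-lapse clip: 53.272 Mbps × 481 s × 1.10 = 28186.2 Mb
screen recording: 1.732 Mbps × 4920 s × 1.10 = 9373.6 Mb
tutorial video: 2.572 Mbps × 506 s × 1.10 = 1431.6 Mb
product demo: 6.072 Mbps × 780 s × 1.10 = 5209.8 Mb
gameplay capture: 55.572 Mbps × 8700 s × 1.10 = 531824.0 Mb
Total: 609435.2 Mb = 76179.4 MB.
= 76.18 GB.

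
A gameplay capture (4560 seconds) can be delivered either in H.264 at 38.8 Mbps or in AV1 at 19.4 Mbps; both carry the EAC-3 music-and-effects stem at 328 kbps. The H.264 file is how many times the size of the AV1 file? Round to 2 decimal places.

Audio: 328 kbps = 0.328 Mbps.
H.264: 39.128 Mbps × 4560 s = 178423.7 Mb = 20.771 GiB.
AV1: 19.728 Mbps × 4560 s = 89959.7 Mb = 10.473 GiB.
Ratio: 20.771 / 10.473 = 1.983.

1.98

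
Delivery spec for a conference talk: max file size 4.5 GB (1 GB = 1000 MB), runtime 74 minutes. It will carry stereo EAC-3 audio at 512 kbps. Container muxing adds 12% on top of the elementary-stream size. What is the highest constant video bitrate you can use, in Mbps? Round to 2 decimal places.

6.73 Mbps

Budget: 4.5 GB = 36000.0 Mb.
Stream payload after overhead: 36000.0 / 1.12 = 32142.9 Mb.
74 min = 4440 s
Total bitrate budget: 32142.9 Mb / 4440 s = 7.239 Mbps.
Audio: 512 kbps = 0.512 Mbps.
Video: 7.239 − 0.512 = 6.727 Mbps.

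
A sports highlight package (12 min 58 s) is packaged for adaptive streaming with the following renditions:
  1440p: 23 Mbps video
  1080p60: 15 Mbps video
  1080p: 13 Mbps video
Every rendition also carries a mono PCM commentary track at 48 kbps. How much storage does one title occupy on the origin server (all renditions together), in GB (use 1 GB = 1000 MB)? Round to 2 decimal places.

4.97 GB

12 min 58 s = 778 s
Audio: 48 kbps = 0.048 Mbps.
Sum of rendition bitrates: (23+0.048) + (15+0.048) + (13+0.048) = 51.144 Mbps.
× 778 s = 39,790 Mb = 4,974 MB = 4.974 GB.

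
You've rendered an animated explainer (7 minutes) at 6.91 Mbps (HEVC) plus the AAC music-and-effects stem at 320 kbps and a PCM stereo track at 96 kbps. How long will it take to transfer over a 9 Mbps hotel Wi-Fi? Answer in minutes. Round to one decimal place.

5.7 minutes

7 min = 420 s
Audio total: 320 + 96 = 416 kbps = 0.416 Mbps.
Total bitrate: 7.326 Mbps.
File: 7.326 Mbps × 420 s = 3076.9 Mb.
At 9 Mbps: 3076.9 / 9 = 341.9 s ≈ 5.7 minutes.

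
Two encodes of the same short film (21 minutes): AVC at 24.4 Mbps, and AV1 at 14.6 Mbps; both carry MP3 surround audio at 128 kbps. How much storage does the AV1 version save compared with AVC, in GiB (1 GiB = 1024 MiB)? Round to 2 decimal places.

21 min = 1260 s
Audio: 128 kbps = 0.128 Mbps.
AVC: 24.528 Mbps × 1260 s = 30905.3 Mb = 3.598 GiB.
AV1: 14.728 Mbps × 1260 s = 18557.3 Mb = 2.160 GiB.
Saving: 3.598 − 2.160 = 1.437 GiB.

1.44 GiB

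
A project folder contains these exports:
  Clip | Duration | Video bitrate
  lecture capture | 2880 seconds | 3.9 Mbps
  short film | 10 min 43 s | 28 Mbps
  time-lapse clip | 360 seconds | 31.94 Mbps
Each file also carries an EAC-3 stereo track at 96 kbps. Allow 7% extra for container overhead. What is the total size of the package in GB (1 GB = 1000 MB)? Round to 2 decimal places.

Audio: 96 kbps = 0.096 Mbps.
lecture capture: 3.996 Mbps × 2880 s × 1.07 = 12314.1 Mb
short film: 28.096 Mbps × 643 s × 1.07 = 19330.3 Mb
time-lapse clip: 32.036 Mbps × 360 s × 1.07 = 12340.3 Mb
Total: 43984.7 Mb = 5498.1 MB.
= 5.498 GB.

5.50 GB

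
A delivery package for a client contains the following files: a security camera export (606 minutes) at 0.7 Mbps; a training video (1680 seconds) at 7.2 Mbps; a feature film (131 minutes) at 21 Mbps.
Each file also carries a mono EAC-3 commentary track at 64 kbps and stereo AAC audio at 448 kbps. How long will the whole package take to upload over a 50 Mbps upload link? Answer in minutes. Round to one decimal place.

Audio total: 64 + 448 = 512 kbps = 0.512 Mbps.
security camera export: 1.212 Mbps × 36360 s = 44068.3 Mb
training video: 7.712 Mbps × 1680 s = 12956.2 Mb
feature film: 21.512 Mbps × 7860 s = 169084.3 Mb
Total: 226108.8 Mb = 28263.6 MB.
At 50 Mbps: 226108.8 / 50 = 4522 s ≈ 75.4 minutes.

75.4 minutes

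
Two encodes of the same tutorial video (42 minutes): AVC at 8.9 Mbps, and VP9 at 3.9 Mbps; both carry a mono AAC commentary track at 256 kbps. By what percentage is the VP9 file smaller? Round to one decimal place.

54.6%

42 min = 2520 s
Audio: 256 kbps = 0.256 Mbps.
AVC: 9.156 Mbps × 2520 s = 23073.1 Mb = 2.686 GiB.
VP9: 4.156 Mbps × 2520 s = 10473.1 Mb = 1.219 GiB.
Reduction: (1 − 1.219/2.686) × 100 = 54.61%.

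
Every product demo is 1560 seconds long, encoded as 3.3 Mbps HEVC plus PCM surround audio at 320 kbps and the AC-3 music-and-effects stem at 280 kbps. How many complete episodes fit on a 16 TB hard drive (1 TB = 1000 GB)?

21038

Audio total: 320 + 280 = 600 kbps = 0.600 Mbps.
Total bitrate: 3.900 Mbps.
Per item: 3.900 Mbps × 1560 s = 6,084 Mb = 760.5 MB.
Capacity: 16 TB = 128,000,000 Mb; 21038.79 items → 21038 complete.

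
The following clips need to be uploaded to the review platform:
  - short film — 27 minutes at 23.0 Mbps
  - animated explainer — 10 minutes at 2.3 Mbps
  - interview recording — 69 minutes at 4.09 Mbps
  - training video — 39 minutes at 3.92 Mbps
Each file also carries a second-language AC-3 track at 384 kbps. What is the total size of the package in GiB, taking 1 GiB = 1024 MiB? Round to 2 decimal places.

Audio: 384 kbps = 0.384 Mbps.
short film: 23.384 Mbps × 1620 s = 37882.1 Mb
animated explainer: 2.684 Mbps × 600 s = 1610.4 Mb
interview recording: 4.474 Mbps × 4140 s = 18522.4 Mb
training video: 4.304 Mbps × 2340 s = 10071.4 Mb
Total: 68086.2 Mb = 8510.8 MB.
= 7.926 GiB.

7.93 GiB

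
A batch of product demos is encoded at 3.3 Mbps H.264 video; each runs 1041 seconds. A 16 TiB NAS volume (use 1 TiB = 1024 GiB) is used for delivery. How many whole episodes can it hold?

40968

Per item: 3.300 Mbps × 1041 s = 3,435 Mb = 429.4 MB.
Capacity: 16 TiB = 140,737,488 Mb; 40968.03 items → 40968 complete.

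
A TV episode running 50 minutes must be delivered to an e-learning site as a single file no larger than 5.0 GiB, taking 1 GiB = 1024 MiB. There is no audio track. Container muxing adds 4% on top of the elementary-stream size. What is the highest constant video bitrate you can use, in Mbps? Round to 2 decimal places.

13.77 Mbps

Budget: 5.0 GiB = 42949.7 Mb.
Stream payload after overhead: 42949.7 / 1.04 = 41297.8 Mb.
50 min = 3000 s
Total bitrate budget: 41297.8 Mb / 3000 s = 13.766 Mbps.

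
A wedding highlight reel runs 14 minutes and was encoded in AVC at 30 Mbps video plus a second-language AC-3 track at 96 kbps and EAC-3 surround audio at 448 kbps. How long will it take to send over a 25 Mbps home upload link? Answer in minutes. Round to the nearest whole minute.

14 min = 840 s
Audio total: 96 + 448 = 544 kbps = 0.544 Mbps.
Total bitrate: 30.544 Mbps.
File: 30.544 Mbps × 840 s = 25657.0 Mb.
At 25 Mbps: 25657.0 / 25 = 1026.3 s ≈ 17.1 minutes.

17 minutes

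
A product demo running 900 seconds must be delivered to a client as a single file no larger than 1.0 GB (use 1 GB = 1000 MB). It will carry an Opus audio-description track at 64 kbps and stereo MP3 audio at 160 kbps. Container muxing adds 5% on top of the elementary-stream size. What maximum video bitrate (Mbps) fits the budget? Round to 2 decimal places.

Budget: 1.0 GB = 8000.0 Mb.
Stream payload after overhead: 8000.0 / 1.05 = 7619.0 Mb.
Total bitrate budget: 7619.0 Mb / 900 s = 8.466 Mbps.
Audio total: 64 + 160 = 224 kbps = 0.224 Mbps.
Video: 8.466 − 0.224 = 8.242 Mbps.

8.24 Mbps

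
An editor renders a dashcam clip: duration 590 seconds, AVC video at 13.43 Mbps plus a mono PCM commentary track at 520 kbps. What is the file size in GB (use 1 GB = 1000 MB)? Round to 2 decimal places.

1.03 GB

Audio: 520 kbps = 0.520 Mbps.
Total bitrate: 13.43 + 0.520 = 13.950 Mbps.
Stream data: 13.950 Mbps × 590 s = 8230.5 Mb.
8,230 Mb ÷ 8 = 1,029 MB → 1.029 GB.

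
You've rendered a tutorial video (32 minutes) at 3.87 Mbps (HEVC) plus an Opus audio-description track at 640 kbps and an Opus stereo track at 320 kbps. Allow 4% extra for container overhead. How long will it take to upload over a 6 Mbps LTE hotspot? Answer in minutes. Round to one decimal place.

32 min = 1920 s
Audio total: 640 + 320 = 960 kbps = 0.960 Mbps.
Total bitrate: 4.830 Mbps.
File: 4.830 Mbps × 1920 s = 9273.6 Mb.
With 4% container overhead: ×1.04. → 9644.5 Mb.
At 6 Mbps: 9644.5 / 6 = 1607.4 s ≈ 26.8 minutes.

26.8 minutes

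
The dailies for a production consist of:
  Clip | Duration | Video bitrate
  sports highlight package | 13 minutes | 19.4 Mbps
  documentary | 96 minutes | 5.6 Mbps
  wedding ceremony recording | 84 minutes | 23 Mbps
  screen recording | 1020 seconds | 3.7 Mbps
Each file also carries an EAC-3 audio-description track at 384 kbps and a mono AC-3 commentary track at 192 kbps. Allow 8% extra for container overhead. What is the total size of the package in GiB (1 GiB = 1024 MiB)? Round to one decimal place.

21.9 GiB

Audio total: 384 + 192 = 576 kbps = 0.576 Mbps.
sports highlight package: 19.976 Mbps × 780 s × 1.08 = 16827.8 Mb
documentary: 6.176 Mbps × 5760 s × 1.08 = 38419.7 Mb
wedding ceremony recording: 23.576 Mbps × 5040 s × 1.08 = 128328.9 Mb
screen recording: 4.276 Mbps × 1020 s × 1.08 = 4710.4 Mb
Total: 188286.8 Mb = 23535.8 MB.
= 21.92 GiB.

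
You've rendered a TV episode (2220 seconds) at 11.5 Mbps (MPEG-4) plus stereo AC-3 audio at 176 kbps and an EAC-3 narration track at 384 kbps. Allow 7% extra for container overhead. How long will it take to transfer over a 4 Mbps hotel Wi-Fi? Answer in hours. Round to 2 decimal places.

Audio total: 176 + 384 = 560 kbps = 0.560 Mbps.
Total bitrate: 12.060 Mbps.
File: 12.060 Mbps × 2220 s = 26773.2 Mb.
With 7% container overhead: ×1.07. → 28647.3 Mb.
At 4 Mbps: 28647.3 / 4 = 7161.8 s ≈ 1.99 hours.

1.99 hours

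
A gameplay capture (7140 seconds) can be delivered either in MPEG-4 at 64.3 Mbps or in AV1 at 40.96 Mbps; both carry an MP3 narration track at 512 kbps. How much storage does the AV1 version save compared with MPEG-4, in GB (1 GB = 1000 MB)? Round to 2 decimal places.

Audio: 512 kbps = 0.512 Mbps.
MPEG-4: 64.812 Mbps × 7140 s = 462757.7 Mb = 57.845 GB.
AV1: 41.472 Mbps × 7140 s = 296110.1 Mb = 37.014 GB.
Saving: 57.845 − 37.014 = 20.831 GB.

20.83 GB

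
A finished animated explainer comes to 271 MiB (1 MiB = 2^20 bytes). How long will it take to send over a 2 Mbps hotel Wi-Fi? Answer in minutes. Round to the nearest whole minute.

File: 271 MiB = 2273.3 Mb.
At 2 Mbps: 2273.3 / 2 = 1136.7 s ≈ 18.9 minutes.

19 minutes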